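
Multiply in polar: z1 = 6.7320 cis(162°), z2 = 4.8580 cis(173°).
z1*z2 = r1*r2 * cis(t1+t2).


r = 6.7320 * 4.8580 = 32.7041
theta = 162° + 173° = 335° = 335° (mod 360)

32.7041 cis(335°)


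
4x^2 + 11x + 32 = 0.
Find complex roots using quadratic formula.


disc = 11^2 - 4*4*32 = 121 - 512 = -391
sqrt(|disc|) = sqrt(391) = 19.7737
Real part = -11/(2*4) = -1.3750
Imag part = 19.7737/(2*4) = 2.4717

-1.3750 ± 2.4717i


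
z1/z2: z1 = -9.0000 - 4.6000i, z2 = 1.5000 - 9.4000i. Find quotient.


Conjugate of z2 = 1.5000 + 9.4000i
Numerator: (-9.0000 - 4.6000i)(1.5000 + 9.4000i) = 29.7400 - 91.5000i
Denominator: 1.5^2 + (-9.4)^2 = 90.61
Result = (29.7400 - 91.5000i)/90.61

0.3282 - 1.0098i


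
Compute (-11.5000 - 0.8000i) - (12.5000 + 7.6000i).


Real: -11.5 - 12.5 = -24
Imag: -0.8 - 7.6 = -8.4

-24.0000 - 8.4000i


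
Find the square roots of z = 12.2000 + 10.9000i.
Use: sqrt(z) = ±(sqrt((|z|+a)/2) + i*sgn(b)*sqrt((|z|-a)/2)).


|z| = sqrt(148.84+118.81) = 16.3600
sqrt((|z|+a)/2) = sqrt((16.3600+12.2)/2) = sqrt(14.2800) = 3.7789
sqrt((|z|-a)/2) = sqrt((16.3600-12.2)/2) = sqrt(2.0800) = 1.4422

±(3.7789 + 1.4422i) i.e. 3.7789 + 1.4422i and -3.7789 - 1.4422i


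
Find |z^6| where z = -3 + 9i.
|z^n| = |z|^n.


|z| = sqrt(9+81) = sqrt(90) = 9.4868
|z^6| = |z|^6 = (sqrt(90))^6 = 90^3 = 729000

|z^6| = 729000


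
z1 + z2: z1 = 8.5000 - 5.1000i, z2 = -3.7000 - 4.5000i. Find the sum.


Real: 8.5 - 3.7 = 4.8
Imag: -5.1 - 4.5 = -9.6

4.8000 - 9.6000i


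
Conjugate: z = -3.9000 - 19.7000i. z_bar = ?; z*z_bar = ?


z_bar = -3.9000 + 19.7000i
z*z_bar = (-3.9)^2 + (-19.7)^2 = 15.21 + 388.09 = 403.3

z_bar = -3.9000 + 19.7000i, z*z_bar = 403.3


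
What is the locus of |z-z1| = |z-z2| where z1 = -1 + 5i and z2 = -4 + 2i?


Equal distances means the locus is the perpendicular bisector of z1 and z2.
Midpoint = ((-1+(-4))/2, (5+2)/2) = (-2.5000, 3.5000)

Perpendicular bisector through (-2.5000, 3.5000)


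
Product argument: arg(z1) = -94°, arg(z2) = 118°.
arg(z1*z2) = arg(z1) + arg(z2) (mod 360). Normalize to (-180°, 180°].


arg(z1*z2) = -94° + 118° = 24°
Normalized to (-180°, 180°]: 24°

24°


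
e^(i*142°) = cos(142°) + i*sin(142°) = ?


cos(142°) = -0.7880
sin(142°) = 0.6157

e^(i*142°) = -0.7880 + 0.6157i


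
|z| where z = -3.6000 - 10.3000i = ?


|z| = sqrt((-3.6)^2 + (-10.3)^2) = sqrt(12.96 + 106.09) = sqrt(119.05) = 10.9110

|z| = 10.9110


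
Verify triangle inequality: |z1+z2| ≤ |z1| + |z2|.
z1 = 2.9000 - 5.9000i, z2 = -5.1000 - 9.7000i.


|z1| = sqrt(2.9^2 + (-5.9)^2) = sqrt(43.22) = 6.5742
|z2| = sqrt((-5.1)^2 + (-9.7)^2) = sqrt(120.1) = 10.9590
z1+z2 = -2.2000 - 15.6000i
|z1+z2| = sqrt(248.2) = 15.7544
|z1|+|z2| = 6.5742 + 10.9590 = 17.5332

|z1+z2| = 15.7544 ≤ |z1|+|z2| = 17.5332 (verified)


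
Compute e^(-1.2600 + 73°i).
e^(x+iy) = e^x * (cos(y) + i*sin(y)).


e^-1.2600 = 0.2837
cos(73°) = 0.29237
sin(73°) = 0.9563
Real = 0.2837*0.29237 = 0.0829
Imag = 0.2837*0.9563 = 0.2713

0.0829 + 0.2713i


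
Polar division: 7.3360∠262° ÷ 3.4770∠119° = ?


r = 7.3360 / 3.4770 = 2.1099
theta = 262° - 119° = 143° = 143° (mod 360)

2.1099 cis(143°)


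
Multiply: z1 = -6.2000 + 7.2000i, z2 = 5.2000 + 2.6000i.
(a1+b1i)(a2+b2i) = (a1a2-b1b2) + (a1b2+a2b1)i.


Real = -6.2*5.2 - 7.2*2.6 = -32.24 - 18.72 = -50.96
Imag = -6.2*2.6 + 5.2*7.2 = -16.12 + 37.44 = 21.32

-50.9600 + 21.3200i


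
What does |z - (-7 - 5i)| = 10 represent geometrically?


|z - z0| = r is a circle with center z0 and radius r.
Center = (-7, -5), radius = 10

Circle with center (-7, -5) and radius 10


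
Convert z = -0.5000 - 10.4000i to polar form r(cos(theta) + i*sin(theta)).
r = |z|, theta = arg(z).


r = sqrt(0.25+108.16) = sqrt(108.41) = 10.4120
theta = atan2(-10.4, -0.5) = -92.7525 degrees

r = 10.4120, theta = -92.7525 degrees


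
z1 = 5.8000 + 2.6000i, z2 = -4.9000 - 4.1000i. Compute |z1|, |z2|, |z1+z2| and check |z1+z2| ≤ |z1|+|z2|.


|z1| = sqrt(5.8^2 + 2.6^2) = sqrt(40.4) = 6.3561
|z2| = sqrt((-4.9)^2 + (-4.1)^2) = sqrt(40.82) = 6.3891
z1+z2 = 0.9000 - 1.5000i
|z1+z2| = sqrt(3.06) = 1.7493
|z1|+|z2| = 6.3561 + 6.3891 = 12.7452

|z1+z2| = 1.7493 ≤ |z1|+|z2| = 12.7452 (verified)


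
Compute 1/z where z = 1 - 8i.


|z|^2 = 1+64 = 65
1/z = (1 + 8i)/65

1/z = 0.0154 + 0.1231i


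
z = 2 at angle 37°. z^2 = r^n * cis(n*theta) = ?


r^2 = 2^2 = 4
n*theta = 2*37° = 74° = 74° (mod 360)
a = 4*cos(74°) = 1.1025
b = 4*sin(74°) = 3.8450

4 cis(74°) = 1.1025 + 3.8450i


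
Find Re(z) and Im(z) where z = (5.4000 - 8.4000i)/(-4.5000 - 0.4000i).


Multiply by conjugate: (5.4000 - 8.4000i)(-4.5000 + 0.4000i) / ((-4.5)^2 + (-0.4)^2)
Numerator real = 5.4*(-4.5) - (8.4)*(-0.4) = -20.94
Numerator imag = -8.4*(-4.5) - 5.4*(-0.4) = 39.96
Denominator = 20.41
Re(z) = -20.94/20.41 = -1.0260
Im(z) = 39.96/20.41 = 1.9579

Re(z) = -1.0260, Im(z) = 1.9579


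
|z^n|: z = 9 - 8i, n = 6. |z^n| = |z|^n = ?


|z| = sqrt(81+64) = sqrt(145) = 12.0416
|z^6| = |z|^6 = (sqrt(145))^6 = 145^3 = 3048625

|z^6| = 3048625


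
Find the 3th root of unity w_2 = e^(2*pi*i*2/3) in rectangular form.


Angle = 360*2/3 = 240°
a = cos(240°) = -0.5000
b = sin(240°) = -0.8660

-0.5000 - 0.8660i


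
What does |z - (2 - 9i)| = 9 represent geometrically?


|z - z0| = r is a circle with center z0 and radius r.
Center = (2, -9), radius = 9

Circle with center (2, -9) and radius 9


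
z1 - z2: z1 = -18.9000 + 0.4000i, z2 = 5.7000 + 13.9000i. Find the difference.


Real: -18.9 - 5.7 = -24.6
Imag: 0.4 - 13.9 = -13.5

-24.6000 - 13.5000i


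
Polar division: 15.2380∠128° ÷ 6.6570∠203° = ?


r = 15.2380 / 6.6570 = 2.2890
theta = 128° - 203° = -75° = 285° (mod 360)

2.2890 cis(285°)


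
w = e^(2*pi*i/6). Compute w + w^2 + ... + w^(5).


With w = e^(2*pi*i/6), all 6 of the 6th roots of unity w^0 = 1, w, ..., w^(5) sum to 0: 1 + w + ... + w^(5) = (1 - w^6)/(1 - w) = 0 since w^6 = 1, w ≠ 1.
Removing the root 1: w + w^2 + ... + w^(5) = 0 - 1 = -1

Sum = -1


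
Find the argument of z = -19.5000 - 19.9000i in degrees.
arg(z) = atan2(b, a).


Re = -19.5, Im = -19.9
arg = atan2(-19.9, -19.5) = -134.4183 degrees

arg(z) = -134.4183 degrees


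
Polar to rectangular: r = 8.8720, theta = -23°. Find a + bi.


a = 8.8720*cos(-23°) = 8.8720*0.9205 = 8.1667
b = 8.8720*sin(-23°) = 8.8720*(-0.39073) = -3.4666

8.1667 - 3.4666i


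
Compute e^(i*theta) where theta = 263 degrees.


cos(263°) = -0.1219
sin(263°) = -0.9925

e^(i*263°) = -0.1219 - 0.9925i


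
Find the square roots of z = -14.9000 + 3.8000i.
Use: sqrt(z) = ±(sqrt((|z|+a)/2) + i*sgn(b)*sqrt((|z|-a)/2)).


|z| = sqrt(222.01+14.44) = 15.3769
sqrt((|z|+a)/2) = sqrt((15.3769+(-14.9))/2) = sqrt(0.2385) = 0.4883
sqrt((|z|-a)/2) = sqrt((15.3769-(-14.9))/2) = sqrt(15.1385) = 3.8908

±(0.4883 + 3.8908i) i.e. 0.4883 + 3.8908i and -0.4883 - 3.8908i


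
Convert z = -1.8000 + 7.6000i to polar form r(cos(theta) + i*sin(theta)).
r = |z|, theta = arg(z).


r = sqrt(3.24+57.76) = sqrt(61) = 7.8102
theta = atan2(7.6, -1.8) = 103.3245 degrees

r = 7.8102, theta = 103.3245 degrees


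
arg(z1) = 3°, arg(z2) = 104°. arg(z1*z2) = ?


arg(z1*z2) = 3° + 104° = 107°
Normalized to (-180°, 180°]: 107°

107°


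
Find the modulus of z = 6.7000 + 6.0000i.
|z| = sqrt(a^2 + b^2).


|z| = sqrt(6.7^2 + 6^2) = sqrt(44.89 + 36) = sqrt(80.89) = 8.9939

|z| = 8.9939


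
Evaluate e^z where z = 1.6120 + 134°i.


e^1.6120 = 5.0128
cos(134°) = -0.69466
sin(134°) = 0.71934
Real = 5.0128*(-0.69466) = -3.4822
Imag = 5.0128*0.71934 = 3.6059

-3.4822 + 3.6059i


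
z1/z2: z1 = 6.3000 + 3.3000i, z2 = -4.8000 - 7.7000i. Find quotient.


Conjugate of z2 = -4.8000 + 7.7000i
Numerator: (6.3000 + 3.3000i)(-4.8000 + 7.7000i) = -55.6500 + 32.6700i
Denominator: (-4.8)^2 + (-7.7)^2 = 82.33
Result = (-55.6500 + 32.6700i)/82.33

-0.6759 + 0.3968i


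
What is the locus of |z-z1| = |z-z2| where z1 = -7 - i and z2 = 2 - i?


Equal distances means the locus is the perpendicular bisector of z1 and z2.
Midpoint = ((-7+2)/2, (-1+(-1))/2) = (-2.5000, -1.0000)

Perpendicular bisector through (-2.5000, -1.0000)


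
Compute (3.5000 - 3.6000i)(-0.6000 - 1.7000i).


Real = 3.5*(-0.6) - (-3.6)*(-1.7) = -2.1 - 6.12 = -8.22
Imag = 3.5*(-1.7) - (0.6)*(-3.6) = -5.95 + 2.16 = -3.79

-8.2200 - 3.7900i


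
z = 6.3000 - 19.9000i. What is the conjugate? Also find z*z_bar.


z_bar = 6.3000 + 19.9000i
z*z_bar = 6.3^2 + (-19.9)^2 = 39.69 + 396.01 = 435.7

z_bar = 6.3000 + 19.9000i, z*z_bar = 435.7


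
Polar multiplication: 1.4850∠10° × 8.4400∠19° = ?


r = 1.4850 * 8.4400 = 12.5334
theta = 10° + 19° = 29° = 29° (mod 360)

12.5334 cis(29°)


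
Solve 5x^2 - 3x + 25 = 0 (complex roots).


disc = (-3)^2 - 4*5*25 = 9 - 500 = -491
sqrt(|disc|) = sqrt(491) = 22.1585
Real part = 3/(2*5) = 0.3000
Imag part = 22.1585/(2*5) = 2.2159

0.3000 ± 2.2159i


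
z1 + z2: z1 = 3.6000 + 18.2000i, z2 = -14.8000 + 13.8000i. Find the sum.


Real: 3.6 - 14.8 = -11.2
Imag: 18.2 + 13.8 = 32

-11.2000 + 32.0000i


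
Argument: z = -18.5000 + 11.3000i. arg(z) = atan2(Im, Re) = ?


Re = -18.5, Im = 11.3
arg = atan2(11.3, -18.5) = 148.5830 degrees

arg(z) = 148.5830 degrees


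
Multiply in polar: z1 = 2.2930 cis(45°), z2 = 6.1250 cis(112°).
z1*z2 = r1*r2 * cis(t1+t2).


r = 2.2930 * 6.1250 = 14.0446
theta = 45° + 112° = 157° = 157° (mod 360)

14.0446 cis(157°)


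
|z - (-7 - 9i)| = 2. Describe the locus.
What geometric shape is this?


|z - z0| = r is a circle with center z0 and radius r.
Center = (-7, -9), radius = 2

Circle with center (-7, -9) and radius 2


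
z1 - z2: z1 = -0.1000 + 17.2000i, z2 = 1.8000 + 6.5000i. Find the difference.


Real: -0.1 - 1.8 = -1.9
Imag: 17.2 - 6.5 = 10.7

-1.9000 + 10.7000i


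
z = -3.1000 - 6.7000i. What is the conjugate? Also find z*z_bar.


z_bar = -3.1000 + 6.7000i
z*z_bar = (-3.1)^2 + (-6.7)^2 = 9.61 + 44.89 = 54.5

z_bar = -3.1000 + 6.7000i, z*z_bar = 54.5


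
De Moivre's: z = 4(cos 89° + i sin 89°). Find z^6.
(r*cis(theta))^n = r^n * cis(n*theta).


r^6 = 4^6 = 4096
n*theta = 6*89° = 534° = 174° (mod 360)
a = 4096*cos(174°) = -4073.5617
b = 4096*sin(174°) = 428.1486

4096 cis(174°) = -4073.5617 + 428.1486i


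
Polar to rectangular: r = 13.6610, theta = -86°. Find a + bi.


a = 13.6610*cos(-86°) = 13.6610*0.069756 = 0.9529
b = 13.6610*sin(-86°) = 13.6610*(-0.99756) = -13.6277

0.9529 - 13.6277i


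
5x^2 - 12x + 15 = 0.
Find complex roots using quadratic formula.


disc = (-12)^2 - 4*5*15 = 144 - 300 = -156
sqrt(|disc|) = sqrt(156) = 12.4900
Real part = 12/(2*5) = 1.2000
Imag part = 12.4900/(2*5) = 1.2490

1.2000 ± 1.2490i


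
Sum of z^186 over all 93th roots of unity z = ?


The roots are w_k = w^k with w = e^(2*pi*i/93), and (w^k)^186 = (w^186)^k.
So S = 1 + u + u^2 + ... + u^(92) with u = w^186.
186 = 2*93 + 0, so 186 is a multiple of 93 and u = (w^93)^2 = 1.
Every one of the 93 terms equals 1: S = 93

S = 93


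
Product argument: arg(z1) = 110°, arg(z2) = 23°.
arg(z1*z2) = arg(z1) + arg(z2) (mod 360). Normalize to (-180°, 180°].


arg(z1*z2) = 110° + 23° = 133°
Normalized to (-180°, 180°]: 133°

133°


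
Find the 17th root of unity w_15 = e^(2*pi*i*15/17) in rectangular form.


Angle = 360*15/17 = 317.6471°
a = cos(317.6471°) = 0.7390
b = sin(317.6471°) = -0.6737

0.7390 - 0.6737i


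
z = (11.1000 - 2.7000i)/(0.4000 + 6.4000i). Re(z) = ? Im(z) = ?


Multiply by conjugate: (11.1000 - 2.7000i)(0.4000 - 6.4000i) / (0.4^2 + 6.4^2)
Numerator real = 11.1*0.4 - (2.7)*6.4 = -12.84
Numerator imag = -2.7*0.4 - 11.1*6.4 = -72.12
Denominator = 41.12
Re(z) = -12.84/41.12 = -0.3123
Im(z) = -72.12/41.12 = -1.7539

Re(z) = -0.3123, Im(z) = -1.7539


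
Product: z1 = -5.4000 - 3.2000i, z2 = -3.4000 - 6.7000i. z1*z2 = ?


Real = -5.4*(-3.4) - (-3.2)*(-6.7) = 18.36 - 21.44 = -3.08
Imag = -5.4*(-6.7) - (3.4)*(-3.2) = 36.18 + 10.88 = 47.06

-3.0800 + 47.0600i


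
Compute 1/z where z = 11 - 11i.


|z|^2 = 121+121 = 242
1/z = (11 + 11i)/242

1/z = 0.0455 + 0.0455i


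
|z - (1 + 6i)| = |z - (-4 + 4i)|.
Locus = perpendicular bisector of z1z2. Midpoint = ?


Equal distances means the locus is the perpendicular bisector of z1 and z2.
Midpoint = ((1+(-4))/2, (6+4)/2) = (-1.5000, 5.0000)

Perpendicular bisector through (-1.5000, 5.0000)


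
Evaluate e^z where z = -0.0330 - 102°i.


e^-0.0330 = 0.9675
cos(-102°) = -0.20791
sin(-102°) = -0.97815
Real = 0.9675*(-0.20791) = -0.2012
Imag = 0.9675*(-0.97815) = -0.9464

-0.2012 - 0.9464i


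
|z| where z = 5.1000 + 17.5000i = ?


|z| = sqrt(5.1^2 + 17.5^2) = sqrt(26.01 + 306.25) = sqrt(332.26) = 18.2280

|z| = 18.2280


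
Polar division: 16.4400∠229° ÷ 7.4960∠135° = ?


r = 16.4400 / 7.4960 = 2.1932
theta = 229° - 135° = 94° = 94° (mod 360)

2.1932 cis(94°)


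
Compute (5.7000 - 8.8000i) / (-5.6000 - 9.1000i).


Conjugate of z2 = -5.6000 + 9.1000i
Numerator: (5.7000 - 8.8000i)(-5.6000 + 9.1000i) = 48.1600 + 101.1500i
Denominator: (-5.6)^2 + (-9.1)^2 = 114.17
Result = (48.1600 + 101.1500i)/114.17

0.4218 + 0.8860i


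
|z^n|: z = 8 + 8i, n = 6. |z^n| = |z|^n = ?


|z| = sqrt(64+64) = sqrt(128) = 11.3137
|z^6| = |z|^6 = (sqrt(128))^6 = 128^3 = 2097152

|z^6| = 2097152


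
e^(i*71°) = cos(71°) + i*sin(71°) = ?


cos(71°) = 0.3256
sin(71°) = 0.9455

e^(i*71°) = 0.3256 + 0.9455i


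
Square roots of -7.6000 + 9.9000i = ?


|z| = sqrt(57.76+98.01) = 12.4808
sqrt((|z|+a)/2) = sqrt((12.4808+(-7.6))/2) = sqrt(2.4404) = 1.5622
sqrt((|z|-a)/2) = sqrt((12.4808-(-7.6))/2) = sqrt(10.0404) = 3.1687

±(1.5622 + 3.1687i) i.e. 1.5622 + 3.1687i and -1.5622 - 3.1687i


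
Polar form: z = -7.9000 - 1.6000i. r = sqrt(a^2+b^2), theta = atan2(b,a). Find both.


r = sqrt(62.41+2.56) = sqrt(64.97) = 8.0604
theta = atan2(-1.6, -7.9) = -168.5507 degrees

r = 8.0604, theta = -168.5507 degrees


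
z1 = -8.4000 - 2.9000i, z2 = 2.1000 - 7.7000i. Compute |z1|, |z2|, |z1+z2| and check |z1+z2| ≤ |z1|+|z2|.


|z1| = sqrt((-8.4)^2 + (-2.9)^2) = sqrt(78.97) = 8.8865
|z2| = sqrt(2.1^2 + (-7.7)^2) = sqrt(63.7) = 7.9812
z1+z2 = -6.3000 - 10.6000i
|z1+z2| = sqrt(152.05) = 12.3309
|z1|+|z2| = 8.8865 + 7.9812 = 16.8677

|z1+z2| = 12.3309 ≤ |z1|+|z2| = 16.8677 (verified)


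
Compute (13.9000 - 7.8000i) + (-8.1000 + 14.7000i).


Real: 13.9 - 8.1 = 5.8
Imag: -7.8 + 14.7 = 6.9

5.8000 + 6.9000i


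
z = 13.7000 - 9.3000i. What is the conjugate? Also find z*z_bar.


z_bar = 13.7000 + 9.3000i
z*z_bar = 13.7^2 + (-9.3)^2 = 187.69 + 86.49 = 274.18

z_bar = 13.7000 + 9.3000i, z*z_bar = 274.18


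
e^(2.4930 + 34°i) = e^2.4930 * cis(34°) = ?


e^2.4930 = 12.0975
cos(34°) = 0.82904
sin(34°) = 0.55919
Real = 12.0975*0.82904 = 10.0293
Imag = 12.0975*0.55919 = 6.7648

10.0293 + 6.7648i


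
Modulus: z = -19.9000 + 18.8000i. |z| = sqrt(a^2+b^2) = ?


|z| = sqrt((-19.9)^2 + 18.8^2) = sqrt(396.01 + 353.44) = sqrt(749.45) = 27.3761

|z| = 27.3761


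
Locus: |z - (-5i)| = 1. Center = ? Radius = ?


|z - z0| = r is a circle with center z0 and radius r.
Center = (0, -5), radius = 1

Circle with center (0, -5) and radius 1


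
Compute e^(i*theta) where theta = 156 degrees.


cos(156°) = -0.9135
sin(156°) = 0.4067

e^(i*156°) = -0.9135 + 0.4067i


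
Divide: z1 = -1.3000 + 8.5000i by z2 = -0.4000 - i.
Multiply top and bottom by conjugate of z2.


Conjugate of z2 = -0.4000 + i
Numerator: (-1.3000 + 8.5000i)(-0.4000 + i) = -7.9800 - 4.7000i
Denominator: (-0.4)^2 + (-1)^2 = 1.16
Result = (-7.9800 - 4.7000i)/1.16

-6.8793 - 4.0517i


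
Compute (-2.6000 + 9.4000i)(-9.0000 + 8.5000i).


Real = -2.6*(-9) - 9.4*8.5 = 23.4 - 79.9 = -56.5
Imag = -2.6*8.5 - (9)*9.4 = -22.1 - (84.6) = -106.7

-56.5000 - 106.7000i


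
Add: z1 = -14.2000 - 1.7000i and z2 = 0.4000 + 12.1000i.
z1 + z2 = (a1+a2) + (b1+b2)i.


Real: -14.2 + 0.4 = -13.8
Imag: -1.7 + 12.1 = 10.4

-13.8000 + 10.4000i


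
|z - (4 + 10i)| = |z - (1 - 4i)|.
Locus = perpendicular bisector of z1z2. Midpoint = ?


Equal distances means the locus is the perpendicular bisector of z1 and z2.
Midpoint = ((4+1)/2, (10+(-4))/2) = (2.5000, 3.0000)

Perpendicular bisector through (2.5000, 3.0000)


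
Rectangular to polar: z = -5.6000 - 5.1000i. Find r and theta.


r = sqrt(31.36+26.01) = sqrt(57.37) = 7.5743
theta = atan2(-5.1, -5.6) = -137.6754 degrees

r = 7.5743, theta = -137.6754 degrees


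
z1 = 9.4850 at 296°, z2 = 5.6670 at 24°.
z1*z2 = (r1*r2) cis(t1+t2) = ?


r = 9.4850 * 5.6670 = 53.7515
theta = 296° + 24° = 320° = 320° (mod 360)

53.7515 cis(320°)


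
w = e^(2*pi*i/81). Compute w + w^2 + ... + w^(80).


With w = e^(2*pi*i/81), all 81 of the 81th roots of unity w^0 = 1, w, ..., w^(80) sum to 0: 1 + w + ... + w^(80) = (1 - w^81)/(1 - w) = 0 since w^81 = 1, w ≠ 1.
Removing the root 1: w + w^2 + ... + w^(80) = 0 - 1 = -1

Sum = -1


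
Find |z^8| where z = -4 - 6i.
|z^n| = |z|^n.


|z| = sqrt(16+36) = sqrt(52) = 7.2111
|z^8| = |z|^8 = (sqrt(52))^8 = 52^4 = 7311616

|z^8| = 7311616


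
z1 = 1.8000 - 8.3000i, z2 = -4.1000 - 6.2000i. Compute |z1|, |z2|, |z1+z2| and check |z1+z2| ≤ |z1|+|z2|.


|z1| = sqrt(1.8^2 + (-8.3)^2) = sqrt(72.13) = 8.4929
|z2| = sqrt((-4.1)^2 + (-6.2)^2) = sqrt(55.25) = 7.4330
z1+z2 = -2.3000 - 14.5000i
|z1+z2| = sqrt(215.54) = 14.6813
|z1|+|z2| = 8.4929 + 7.4330 = 15.9259

|z1+z2| = 14.6813 ≤ |z1|+|z2| = 15.9259 (verified)


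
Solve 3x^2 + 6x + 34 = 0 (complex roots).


disc = 6^2 - 4*3*34 = 36 - 408 = -372
sqrt(|disc|) = sqrt(372) = 19.2873
Real part = -6/(2*3) = -1.0000
Imag part = 19.2873/(2*3) = 3.2146

-1.0000 ± 3.2146i


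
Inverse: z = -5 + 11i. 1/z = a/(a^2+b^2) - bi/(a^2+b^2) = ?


|z|^2 = 25+121 = 146
1/z = (-5 - 11i)/146

1/z = -0.0342 - 0.0753i


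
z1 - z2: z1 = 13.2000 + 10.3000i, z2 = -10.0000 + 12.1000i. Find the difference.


Real: 13.2 + 10 = 23.2
Imag: 10.3 - 12.1 = -1.8

23.2000 - 1.8000i


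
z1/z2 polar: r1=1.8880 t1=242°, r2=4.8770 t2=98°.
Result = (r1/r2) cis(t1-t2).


r = 1.8880 / 4.8770 = 0.3871
theta = 242° - 98° = 144° = 144° (mod 360)

0.3871 cis(144°)


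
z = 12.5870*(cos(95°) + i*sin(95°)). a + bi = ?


a = 12.5870*cos(95°) = 12.5870*(-0.087156) = -1.0970
b = 12.5870*sin(95°) = 12.5870*0.996195 = 12.5391

-1.0970 + 12.5391i


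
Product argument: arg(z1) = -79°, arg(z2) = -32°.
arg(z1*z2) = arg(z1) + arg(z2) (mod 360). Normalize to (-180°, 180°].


arg(z1*z2) = -79° - 32° = -111°
Normalized to (-180°, 180°]: -111°

-111°


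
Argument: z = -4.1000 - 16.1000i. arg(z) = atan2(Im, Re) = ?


Re = -4.1, Im = -16.1
arg = atan2(-16.1, -4.1) = -104.2872 degrees

arg(z) = -104.2872 degrees


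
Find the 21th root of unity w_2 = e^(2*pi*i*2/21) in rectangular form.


Angle = 360*2/21 = 34.2857°
a = cos(34.2857°) = 0.8262
b = sin(34.2857°) = 0.5633

0.8262 + 0.5633i


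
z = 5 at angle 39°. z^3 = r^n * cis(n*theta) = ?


r^3 = 5^3 = 125
n*theta = 3*39° = 117° = 117° (mod 360)
a = 125*cos(117°) = -56.7488
b = 125*sin(117°) = 111.3758

125 cis(117°) = -56.7488 + 111.3758i


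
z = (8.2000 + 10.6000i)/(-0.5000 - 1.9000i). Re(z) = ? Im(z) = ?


Multiply by conjugate: (8.2000 + 10.6000i)(-0.5000 + 1.9000i) / ((-0.5)^2 + (-1.9)^2)
Numerator real = 8.2*(-0.5) + 10.6*(-1.9) = -24.24
Numerator imag = 10.6*(-0.5) - 8.2*(-1.9) = 10.28
Denominator = 3.86
Re(z) = -24.24/3.86 = -6.2798
Im(z) = 10.28/3.86 = 2.6632

Re(z) = -6.2798, Im(z) = 2.6632


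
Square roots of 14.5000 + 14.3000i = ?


|z| = sqrt(210.25+204.49) = 20.3652
sqrt((|z|+a)/2) = sqrt((20.3652+14.5)/2) = sqrt(17.4326) = 4.1752
sqrt((|z|-a)/2) = sqrt((20.3652-14.5)/2) = sqrt(2.9326) = 1.7125

±(4.1752 + 1.7125i) i.e. 4.1752 + 1.7125i and -4.1752 - 1.7125i


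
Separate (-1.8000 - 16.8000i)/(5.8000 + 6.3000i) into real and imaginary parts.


Multiply by conjugate: (-1.8000 - 16.8000i)(5.8000 - 6.3000i) / (5.8^2 + 6.3^2)
Numerator real = -1.8*5.8 - (16.8)*6.3 = -116.28
Numerator imag = -16.8*5.8 - (-1.8)*6.3 = -86.1
Denominator = 73.33
Re(z) = -116.28/73.33 = -1.5857
Im(z) = -86.1/73.33 = -1.1741

Re(z) = -1.5857, Im(z) = -1.1741


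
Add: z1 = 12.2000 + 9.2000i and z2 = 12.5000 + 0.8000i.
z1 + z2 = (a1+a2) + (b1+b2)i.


Real: 12.2 + 12.5 = 24.7
Imag: 9.2 + 0.8 = 10

24.7000 + 10.0000i


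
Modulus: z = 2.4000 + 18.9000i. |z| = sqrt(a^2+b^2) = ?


|z| = sqrt(2.4^2 + 18.9^2) = sqrt(5.76 + 357.21) = sqrt(362.97) = 19.0518

|z| = 19.0518


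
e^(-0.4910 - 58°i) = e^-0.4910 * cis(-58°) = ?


e^-0.4910 = 0.6120
cos(-58°) = 0.5299
sin(-58°) = -0.848
Real = 0.6120*0.5299 = 0.3243
Imag = 0.6120*(-0.848) = -0.5190

0.3243 - 0.5190i


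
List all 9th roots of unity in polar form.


The 9th roots of unity are cis(360k/9°) for k=0..8
Angle step = 360/9 = 40°
Primitive root: cis(40°)
Primitive root = 0.7660 + 0.6428i

9 roots at angles: 0°, 40°, 80°, 120°, 160°, 200°, 240°, 280°, 320°


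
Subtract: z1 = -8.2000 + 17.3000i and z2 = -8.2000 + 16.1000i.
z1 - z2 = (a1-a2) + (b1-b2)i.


Real: -8.2 + 8.2 = 0
Imag: 17.3 - 16.1 = 1.2

1.2000i


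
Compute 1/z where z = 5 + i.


|z|^2 = 25+1 = 26
1/z = (5 - 1i)/26

1/z = 0.1923 - 0.0385i


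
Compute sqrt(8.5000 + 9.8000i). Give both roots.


|z| = sqrt(72.25+96.04) = 12.9727
sqrt((|z|+a)/2) = sqrt((12.9727+8.5)/2) = sqrt(10.7363) = 3.2766
sqrt((|z|-a)/2) = sqrt((12.9727-8.5)/2) = sqrt(2.2363) = 1.4954

±(3.2766 + 1.4954i) i.e. 3.2766 + 1.4954i and -3.2766 - 1.4954i


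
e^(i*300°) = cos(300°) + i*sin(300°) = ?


cos(300°) = 0.5000
sin(300°) = -0.8660

e^(i*300°) = 0.5000 - 0.8660i


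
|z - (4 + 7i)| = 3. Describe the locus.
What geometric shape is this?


|z - z0| = r is a circle with center z0 and radius r.
Center = (4, 7), radius = 3

Circle with center (4, 7) and radius 3


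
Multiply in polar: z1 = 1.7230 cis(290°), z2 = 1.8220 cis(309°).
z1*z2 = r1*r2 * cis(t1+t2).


r = 1.7230 * 1.8220 = 3.1393
theta = 290° + 309° = 599° = 239° (mod 360)

3.1393 cis(239°)


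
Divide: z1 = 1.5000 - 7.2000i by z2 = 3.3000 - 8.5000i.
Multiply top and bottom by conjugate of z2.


Conjugate of z2 = 3.3000 + 8.5000i
Numerator: (1.5000 - 7.2000i)(3.3000 + 8.5000i) = 66.1500 - 11.0100i
Denominator: 3.3^2 + (-8.5)^2 = 83.14
Result = (66.1500 - 11.0100i)/83.14

0.7956 - 0.1324i


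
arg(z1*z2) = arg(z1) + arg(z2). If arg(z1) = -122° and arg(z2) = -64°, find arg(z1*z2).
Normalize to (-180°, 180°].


arg(z1*z2) = -122° - 64° = -186°
Normalized to (-180°, 180°]: 174°

174°


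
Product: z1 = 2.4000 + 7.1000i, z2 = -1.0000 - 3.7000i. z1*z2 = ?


Real = 2.4*(-1) - 7.1*(-3.7) = -2.4 - (-26.27) = 23.87
Imag = 2.4*(-3.7) - (1)*7.1 = -8.88 - (7.1) = -15.98

23.8700 - 15.9800i


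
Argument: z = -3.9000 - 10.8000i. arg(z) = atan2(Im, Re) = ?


Re = -3.9, Im = -10.8
arg = atan2(-10.8, -3.9) = -109.8552 degrees

arg(z) = -109.8552 degrees


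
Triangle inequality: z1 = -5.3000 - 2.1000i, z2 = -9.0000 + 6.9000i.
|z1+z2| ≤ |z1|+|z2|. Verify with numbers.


|z1| = sqrt((-5.3)^2 + (-2.1)^2) = sqrt(32.5) = 5.7009
|z2| = sqrt((-9)^2 + 6.9^2) = sqrt(128.61) = 11.3406
z1+z2 = -14.3000 + 4.8000i
|z1+z2| = sqrt(227.53) = 15.0841
|z1|+|z2| = 5.7009 + 11.3406 = 17.0415

|z1+z2| = 15.0841 ≤ |z1|+|z2| = 17.0415 (verified)


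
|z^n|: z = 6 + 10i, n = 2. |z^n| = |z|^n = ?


|z| = sqrt(36+100) = sqrt(136) = 11.6619
|z^2| = |z|^2 = (sqrt(136))^2 = 136

|z^2| = 136


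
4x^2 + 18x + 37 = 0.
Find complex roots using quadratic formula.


disc = 18^2 - 4*4*37 = 324 - 592 = -268
sqrt(|disc|) = sqrt(268) = 16.3707
Real part = -18/(2*4) = -2.2500
Imag part = 16.3707/(2*4) = 2.0463

-2.2500 ± 2.0463i


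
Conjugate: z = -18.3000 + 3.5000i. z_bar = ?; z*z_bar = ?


z_bar = -18.3000 - 3.5000i
z*z_bar = (-18.3)^2 + 3.5^2 = 334.89 + 12.25 = 347.14

z_bar = -18.3000 - 3.5000i, z*z_bar = 347.14


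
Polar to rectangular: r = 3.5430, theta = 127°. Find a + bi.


a = 3.5430*cos(127°) = 3.5430*(-0.6018) = -2.1322
b = 3.5430*sin(127°) = 3.5430*0.79864 = 2.8296

-2.1322 + 2.8296i


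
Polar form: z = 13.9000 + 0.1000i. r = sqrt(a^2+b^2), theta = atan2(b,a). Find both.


r = sqrt(193.21+0.01) = sqrt(193.22) = 13.9004
theta = atan2(0.1, 13.9) = 0.4122 degrees

r = 13.9004, theta = 0.4122 degrees


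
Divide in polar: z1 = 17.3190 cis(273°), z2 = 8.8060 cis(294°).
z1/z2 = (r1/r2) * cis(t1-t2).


r = 17.3190 / 8.8060 = 1.9667
theta = 273° - 294° = -21° = 339° (mod 360)

1.9667 cis(339°)


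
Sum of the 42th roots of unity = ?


The sum of all 42th roots of unity is 0.
Geometric series: (1 - w^42)/(1 - w) = (1-1)/(1-w) = 0 since w^42 = 1, w ≠ 1.
Alternatively: coefficient of z^41 in z^42 - 1 is 0.

0


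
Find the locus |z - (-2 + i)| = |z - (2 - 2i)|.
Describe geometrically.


Equal distances means the locus is the perpendicular bisector of z1 and z2.
Midpoint = ((-2+2)/2, (1+(-2))/2) = (0, -0.5000)

Perpendicular bisector through (0, -0.5000)


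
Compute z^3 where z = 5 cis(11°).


r^3 = 5^3 = 125
n*theta = 3*11° = 33° = 33° (mod 360)
a = 125*cos(33°) = 104.8338
b = 125*sin(33°) = 68.0799

125 cis(33°) = 104.8338 + 68.0799i


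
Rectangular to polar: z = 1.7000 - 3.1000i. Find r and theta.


r = sqrt(2.89+9.61) = sqrt(12.5) = 3.5355
theta = atan2(-3.1, 1.7) = -61.2602 degrees

r = 3.5355, theta = -61.2602 degrees


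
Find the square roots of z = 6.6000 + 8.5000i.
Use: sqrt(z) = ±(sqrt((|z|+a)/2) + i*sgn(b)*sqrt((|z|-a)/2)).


|z| = sqrt(43.56+72.25) = 10.7615
sqrt((|z|+a)/2) = sqrt((10.7615+6.6)/2) = sqrt(8.6808) = 2.9463
sqrt((|z|-a)/2) = sqrt((10.7615-6.6)/2) = sqrt(2.0808) = 1.4425

±(2.9463 + 1.4425i) i.e. 2.9463 + 1.4425i and -2.9463 - 1.4425i


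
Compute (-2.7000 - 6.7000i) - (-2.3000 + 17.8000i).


Real: -2.7 + 2.3 = -0.4
Imag: -6.7 - 17.8 = -24.5

-0.4000 - 24.5000i


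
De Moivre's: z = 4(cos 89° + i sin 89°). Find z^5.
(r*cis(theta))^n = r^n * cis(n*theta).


r^5 = 4^5 = 1024
n*theta = 5*89° = 445° = 85° (mod 360)
a = 1024*cos(85°) = 89.2475
b = 1024*sin(85°) = 1020.1034

1024 cis(85°) = 89.2475 + 1020.1034i


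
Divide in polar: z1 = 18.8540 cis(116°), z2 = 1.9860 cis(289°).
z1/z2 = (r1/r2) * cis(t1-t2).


r = 18.8540 / 1.9860 = 9.4935
theta = 116° - 289° = -173° = 187° (mod 360)

9.4935 cis(187°)


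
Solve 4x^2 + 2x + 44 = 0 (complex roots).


disc = 2^2 - 4*4*44 = 4 - 704 = -700
sqrt(|disc|) = sqrt(700) = 26.4575
Real part = -2/(2*4) = -0.2500
Imag part = 26.4575/(2*4) = 3.3072

-0.2500 ± 3.3072i


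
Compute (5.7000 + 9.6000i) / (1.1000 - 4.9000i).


Conjugate of z2 = 1.1000 + 4.9000i
Numerator: (5.7000 + 9.6000i)(1.1000 + 4.9000i) = -40.7700 + 38.4900i
Denominator: 1.1^2 + (-4.9)^2 = 25.22
Result = (-40.7700 + 38.4900i)/25.22

-1.6166 + 1.5262i


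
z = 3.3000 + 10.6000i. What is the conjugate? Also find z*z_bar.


z_bar = 3.3000 - 10.6000i
z*z_bar = 3.3^2 + 10.6^2 = 10.89 + 112.36 = 123.25

z_bar = 3.3000 - 10.6000i, z*z_bar = 123.25


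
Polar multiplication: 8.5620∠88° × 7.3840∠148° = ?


r = 8.5620 * 7.3840 = 63.2218
theta = 88° + 148° = 236° = 236° (mod 360)

63.2218 cis(236°)


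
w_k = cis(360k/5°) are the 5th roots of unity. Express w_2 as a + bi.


Angle = 360*2/5 = 144°
a = cos(144°) = -0.8090
b = sin(144°) = 0.5878

-0.8090 + 0.5878i


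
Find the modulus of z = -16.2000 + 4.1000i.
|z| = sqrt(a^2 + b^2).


|z| = sqrt((-16.2)^2 + 4.1^2) = sqrt(262.44 + 16.81) = sqrt(279.25) = 16.7108

|z| = 16.7108


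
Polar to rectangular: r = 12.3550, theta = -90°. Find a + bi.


a = 12.3550*cos(-90°) = 12.3550*0 = 0
b = 12.3550*sin(-90°) = 12.3550*(-1) = -12.3550

0 - 12.3550i


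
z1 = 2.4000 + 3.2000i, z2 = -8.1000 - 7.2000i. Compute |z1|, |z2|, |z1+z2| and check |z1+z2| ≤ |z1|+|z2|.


|z1| = sqrt(2.4^2 + 3.2^2) = sqrt(16) = 4.0000
|z2| = sqrt((-8.1)^2 + (-7.2)^2) = sqrt(117.45) = 10.8374
z1+z2 = -5.7000 - 4.0000i
|z1+z2| = sqrt(48.49) = 6.9635
|z1|+|z2| = 4.0000 + 10.8374 = 14.8374

|z1+z2| = 6.9635 ≤ |z1|+|z2| = 14.8374 (verified)


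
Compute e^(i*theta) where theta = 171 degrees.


cos(171°) = -0.9877
sin(171°) = 0.1564

e^(i*171°) = -0.9877 + 0.1564i


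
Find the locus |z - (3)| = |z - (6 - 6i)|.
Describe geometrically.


Equal distances means the locus is the perpendicular bisector of z1 and z2.
Midpoint = ((3+6)/2, (0+(-6))/2) = (4.5000, -3.0000)

Perpendicular bisector through (4.5000, -3.0000)


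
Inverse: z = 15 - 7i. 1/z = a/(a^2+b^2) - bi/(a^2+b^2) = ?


|z|^2 = 225+49 = 274
1/z = (15 + 7i)/274

1/z = 0.0547 + 0.0255i


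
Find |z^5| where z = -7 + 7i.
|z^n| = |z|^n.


|z| = sqrt(49+49) = sqrt(98) = 9.8995
|z^5| = |z|^5 = (sqrt(98))^5 = 98^2 * sqrt(98) = 9604*sqrt(98)

|z^5| = 9604*sqrt(98) ≈ 95074.7494


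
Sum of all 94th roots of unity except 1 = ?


With w = e^(2*pi*i/94), all 94 of the 94th roots of unity w^0 = 1, w, ..., w^(93) sum to 0: 1 + w + ... + w^(93) = (1 - w^94)/(1 - w) = 0 since w^94 = 1, w ≠ 1.
Removing the root 1: w + w^2 + ... + w^(93) = 0 - 1 = -1

Sum = -1


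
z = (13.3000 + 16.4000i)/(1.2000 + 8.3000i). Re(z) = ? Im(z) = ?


Multiply by conjugate: (13.3000 + 16.4000i)(1.2000 - 8.3000i) / (1.2^2 + 8.3^2)
Numerator real = 13.3*1.2 + 16.4*8.3 = 152.08
Numerator imag = 16.4*1.2 - 13.3*8.3 = -90.71
Denominator = 70.33
Re(z) = 152.08/70.33 = 2.1624
Im(z) = -90.71/70.33 = -1.2898

Re(z) = 2.1624, Im(z) = -1.2898


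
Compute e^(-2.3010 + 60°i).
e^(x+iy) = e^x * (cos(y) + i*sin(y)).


e^-2.3010 = 0.10016
cos(60°) = 0.5
sin(60°) = 0.866
Real = 0.10016*0.5 = 0.0501
Imag = 0.10016*0.866 = 0.0867

0.0501 + 0.0867i


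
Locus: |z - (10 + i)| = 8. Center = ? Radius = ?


|z - z0| = r is a circle with center z0 and radius r.
Center = (10, 1), radius = 8

Circle with center (10, 1) and radius 8


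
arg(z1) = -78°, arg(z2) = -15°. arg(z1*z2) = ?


arg(z1*z2) = -78° - 15° = -93°
Normalized to (-180°, 180°]: -93°

-93°


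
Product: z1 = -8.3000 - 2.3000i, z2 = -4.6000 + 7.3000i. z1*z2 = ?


Real = -8.3*(-4.6) - (-2.3)*7.3 = 38.18 - (-16.79) = 54.97
Imag = -8.3*7.3 - (4.6)*(-2.3) = -60.59 + 10.58 = -50.01

54.9700 - 50.0100i


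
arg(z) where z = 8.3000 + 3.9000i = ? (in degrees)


Re = 8.3, Im = 3.9
arg = atan2(3.9, 8.3) = 25.1679 degrees

arg(z) = 25.1679 degrees


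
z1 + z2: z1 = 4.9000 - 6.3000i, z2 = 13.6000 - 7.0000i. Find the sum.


Real: 4.9 + 13.6 = 18.5
Imag: -6.3 - 7 = -13.3

18.5000 - 13.3000i


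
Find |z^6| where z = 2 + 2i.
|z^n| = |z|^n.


|z| = sqrt(4+4) = sqrt(8) = 2.8284
|z^6| = |z|^6 = (sqrt(8))^6 = 8^3 = 512

|z^6| = 512


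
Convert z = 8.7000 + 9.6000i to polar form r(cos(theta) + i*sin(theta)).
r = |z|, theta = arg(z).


r = sqrt(75.69+92.16) = sqrt(167.85) = 12.9557
theta = atan2(9.6, 8.7) = 47.8156 degrees

r = 12.9557, theta = 47.8156 degrees


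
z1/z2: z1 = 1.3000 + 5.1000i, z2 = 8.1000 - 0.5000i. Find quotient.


Conjugate of z2 = 8.1000 + 0.5000i
Numerator: (1.3000 + 5.1000i)(8.1000 + 0.5000i) = 7.9800 + 41.9600i
Denominator: 8.1^2 + (-0.5)^2 = 65.86
Result = (7.9800 + 41.9600i)/65.86

0.1212 + 0.6371i


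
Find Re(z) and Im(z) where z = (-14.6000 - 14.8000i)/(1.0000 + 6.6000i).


Multiply by conjugate: (-14.6000 - 14.8000i)(1.0000 - 6.6000i) / (1^2 + 6.6^2)
Numerator real = -14.6*1 - (14.8)*6.6 = -112.28
Numerator imag = -14.8*1 - (-14.6)*6.6 = 81.56
Denominator = 44.56
Re(z) = -112.28/44.56 = -2.5197
Im(z) = 81.56/44.56 = 1.8303

Re(z) = -2.5197, Im(z) = 1.8303


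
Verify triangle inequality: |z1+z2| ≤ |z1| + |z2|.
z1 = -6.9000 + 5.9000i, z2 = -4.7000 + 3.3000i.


|z1| = sqrt((-6.9)^2 + 5.9^2) = sqrt(82.42) = 9.0785
|z2| = sqrt((-4.7)^2 + 3.3^2) = sqrt(32.98) = 5.7428
z1+z2 = -11.6000 + 9.2000i
|z1+z2| = sqrt(219.2) = 14.8054
|z1|+|z2| = 9.0785 + 5.7428 = 14.8213

|z1+z2| = 14.8054 ≤ |z1|+|z2| = 14.8213 (verified)


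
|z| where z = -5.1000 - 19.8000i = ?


|z| = sqrt((-5.1)^2 + (-19.8)^2) = sqrt(26.01 + 392.04) = sqrt(418.05) = 20.4463

|z| = 20.4463


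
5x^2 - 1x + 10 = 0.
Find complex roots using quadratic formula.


disc = (-1)^2 - 4*5*10 = 1 - 200 = -199
sqrt(|disc|) = sqrt(199) = 14.1067
Real part = 1/(2*5) = 0.1000
Imag part = 14.1067/(2*5) = 1.4107

0.1000 ± 1.4107i


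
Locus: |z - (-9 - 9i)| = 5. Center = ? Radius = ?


|z - z0| = r is a circle with center z0 and radius r.
Center = (-9, -9), radius = 5

Circle with center (-9, -9) and radius 5


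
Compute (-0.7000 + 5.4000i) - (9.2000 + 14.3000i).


Real: -0.7 - 9.2 = -9.9
Imag: 5.4 - 14.3 = -8.9

-9.9000 - 8.9000i


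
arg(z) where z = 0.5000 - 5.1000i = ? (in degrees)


Re = 0.5, Im = -5.1
arg = atan2(-5.1, 0.5) = -84.4007 degrees

arg(z) = -84.4007 degrees


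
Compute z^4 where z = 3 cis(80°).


r^4 = 3^4 = 81
n*theta = 4*80° = 320° = 320° (mod 360)
a = 81*cos(320°) = 62.0496
b = 81*sin(320°) = -52.0658

81 cis(320°) = 62.0496 - 52.0658i


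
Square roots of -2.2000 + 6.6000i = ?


|z| = sqrt(4.84+43.56) = 6.9570
sqrt((|z|+a)/2) = sqrt((6.9570+(-2.2))/2) = sqrt(2.3785) = 1.5422
sqrt((|z|-a)/2) = sqrt((6.9570-(-2.2))/2) = sqrt(4.5785) = 2.1397

±(1.5422 + 2.1397i) i.e. 1.5422 + 2.1397i and -1.5422 - 2.1397i


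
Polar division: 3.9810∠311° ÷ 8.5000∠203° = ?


r = 3.9810 / 8.5000 = 0.4684
theta = 311° - 203° = 108° = 108° (mod 360)

0.4684 cis(108°)


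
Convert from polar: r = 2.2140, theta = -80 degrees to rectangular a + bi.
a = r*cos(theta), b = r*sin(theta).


a = 2.2140*cos(-80°) = 2.2140*0.17365 = 0.3845
b = 2.2140*sin(-80°) = 2.2140*(-0.98481) = -2.1804

0.3845 - 2.1804i


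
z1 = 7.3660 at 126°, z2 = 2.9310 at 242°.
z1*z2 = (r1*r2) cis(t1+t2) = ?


r = 7.3660 * 2.9310 = 21.5897
theta = 126° + 242° = 368° = 8° (mod 360)

21.5897 cis(8°)


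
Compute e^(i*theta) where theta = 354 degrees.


cos(354°) = 0.9945
sin(354°) = -0.1045

e^(i*354°) = 0.9945 - 0.1045i


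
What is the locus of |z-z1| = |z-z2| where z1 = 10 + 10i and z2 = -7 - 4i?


Equal distances means the locus is the perpendicular bisector of z1 and z2.
Midpoint = ((10+(-7))/2, (10+(-4))/2) = (1.5000, 3.0000)

Perpendicular bisector through (1.5000, 3.0000)


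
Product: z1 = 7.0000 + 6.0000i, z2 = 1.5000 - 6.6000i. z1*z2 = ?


Real = 7*1.5 - 6*(-6.6) = 10.5 - (-39.6) = 50.1
Imag = 7*(-6.6) + 1.5*6 = -46.2 + 9 = -37.2

50.1000 - 37.2000i


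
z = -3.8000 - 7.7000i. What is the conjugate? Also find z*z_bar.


z_bar = -3.8000 + 7.7000i
z*z_bar = (-3.8)^2 + (-7.7)^2 = 14.44 + 59.29 = 73.73

z_bar = -3.8000 + 7.7000i, z*z_bar = 73.73


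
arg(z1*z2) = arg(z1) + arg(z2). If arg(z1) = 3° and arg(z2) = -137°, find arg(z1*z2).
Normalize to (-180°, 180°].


arg(z1*z2) = 3° - 137° = -134°
Normalized to (-180°, 180°]: -134°

-134°


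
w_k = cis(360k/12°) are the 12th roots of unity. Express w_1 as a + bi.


Angle = 360*1/12 = 30°
a = cos(30°) = 0.8660
b = sin(30°) = 0.5000

0.8660 + 0.5000i


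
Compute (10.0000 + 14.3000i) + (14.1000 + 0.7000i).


Real: 10 + 14.1 = 24.1
Imag: 14.3 + 0.7 = 15

24.1000 + 15.0000i


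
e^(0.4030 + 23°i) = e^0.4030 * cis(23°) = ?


e^0.4030 = 1.4963
cos(23°) = 0.920505
sin(23°) = 0.390731
Real = 1.4963*0.920505 = 1.3774
Imag = 1.4963*0.390731 = 0.5847

1.3774 + 0.5847i


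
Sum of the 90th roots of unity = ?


The sum of all 90th roots of unity is 0.
Geometric series: (1 - w^90)/(1 - w) = (1-1)/(1-w) = 0 since w^90 = 1, w ≠ 1.
Alternatively: coefficient of z^89 in z^90 - 1 is 0.

0


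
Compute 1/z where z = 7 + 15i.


|z|^2 = 49+225 = 274
1/z = (7 - 15i)/274

1/z = 0.0255 - 0.0547i


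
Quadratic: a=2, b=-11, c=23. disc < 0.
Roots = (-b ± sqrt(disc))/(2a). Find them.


disc = (-11)^2 - 4*2*23 = 121 - 184 = -63
sqrt(|disc|) = sqrt(63) = 7.9373
Real part = 11/(2*2) = 2.7500
Imag part = 7.9373/(2*2) = 1.9843

2.7500 ± 1.9843i


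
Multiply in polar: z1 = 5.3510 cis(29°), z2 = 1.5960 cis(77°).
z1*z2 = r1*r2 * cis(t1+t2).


r = 5.3510 * 1.5960 = 8.5402
theta = 29° + 77° = 106° = 106° (mod 360)

8.5402 cis(106°)


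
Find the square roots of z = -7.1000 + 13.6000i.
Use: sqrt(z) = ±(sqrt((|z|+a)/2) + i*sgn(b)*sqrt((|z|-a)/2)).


|z| = sqrt(50.41+184.96) = 15.3418
sqrt((|z|+a)/2) = sqrt((15.3418+(-7.1))/2) = sqrt(4.1209) = 2.0300
sqrt((|z|-a)/2) = sqrt((15.3418-(-7.1))/2) = sqrt(11.2209) = 3.3498

±(2.0300 + 3.3498i) i.e. 2.0300 + 3.3498i and -2.0300 - 3.3498i


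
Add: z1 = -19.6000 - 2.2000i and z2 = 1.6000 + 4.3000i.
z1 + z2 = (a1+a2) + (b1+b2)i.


Real: -19.6 + 1.6 = -18
Imag: -2.2 + 4.3 = 2.1

-18.0000 + 2.1000i


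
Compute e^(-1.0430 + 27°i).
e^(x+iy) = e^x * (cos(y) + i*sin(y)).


e^-1.0430 = 0.3524
cos(27°) = 0.891
sin(27°) = 0.454
Real = 0.3524*0.891 = 0.3140
Imag = 0.3524*0.454 = 0.1600

0.3140 + 0.1600i


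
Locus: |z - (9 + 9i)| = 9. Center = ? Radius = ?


|z - z0| = r is a circle with center z0 and radius r.
Center = (9, 9), radius = 9

Circle with center (9, 9) and radius 9


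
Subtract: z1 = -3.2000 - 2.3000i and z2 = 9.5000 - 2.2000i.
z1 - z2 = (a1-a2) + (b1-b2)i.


Real: -3.2 - 9.5 = -12.7
Imag: -2.3 + 2.2 = -0.1

-12.7000 - 0.1000i


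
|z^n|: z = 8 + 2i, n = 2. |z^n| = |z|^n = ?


|z| = sqrt(64+4) = sqrt(68) = 8.2462
|z^2| = |z|^2 = (sqrt(68))^2 = 68

|z^2| = 68


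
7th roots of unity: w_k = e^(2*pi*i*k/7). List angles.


The 7th roots of unity are cis(360k/7°) for k=0..6
Angle step = 360/7 = 51.4286°
Primitive root: cis(51.4286°)
Primitive root = 0.6235 + 0.7818i

7 roots at angles: 0°, 51.4286°, 102.8571°, 154.2857°, 205.7143°, 257.1429°, 308.5714°


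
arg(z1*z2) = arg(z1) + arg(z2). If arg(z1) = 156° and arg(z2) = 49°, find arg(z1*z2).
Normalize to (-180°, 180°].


arg(z1*z2) = 156° + 49° = 205°
Normalized to (-180°, 180°]: -155°

-155°


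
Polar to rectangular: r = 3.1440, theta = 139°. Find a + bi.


a = 3.1440*cos(139°) = 3.1440*(-0.7547) = -2.3728
b = 3.1440*sin(139°) = 3.1440*0.656059 = 2.0626

-2.3728 + 2.0626i


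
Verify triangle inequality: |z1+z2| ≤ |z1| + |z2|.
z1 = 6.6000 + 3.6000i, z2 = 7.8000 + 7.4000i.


|z1| = sqrt(6.6^2 + 3.6^2) = sqrt(56.52) = 7.5180
|z2| = sqrt(7.8^2 + 7.4^2) = sqrt(115.6) = 10.7517
z1+z2 = 14.4000 + 11.0000i
|z1+z2| = sqrt(328.36) = 18.1207
|z1|+|z2| = 7.5180 + 10.7517 = 18.2697

|z1+z2| = 18.1207 ≤ |z1|+|z2| = 18.2697 (verified)


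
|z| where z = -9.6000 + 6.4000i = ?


|z| = sqrt((-9.6)^2 + 6.4^2) = sqrt(92.16 + 40.96) = sqrt(133.12) = 11.5378

|z| = 11.5378


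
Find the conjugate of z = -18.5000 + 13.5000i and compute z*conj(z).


z_bar = -18.5000 - 13.5000i
z*z_bar = (-18.5)^2 + 13.5^2 = 342.25 + 182.25 = 524.5

z_bar = -18.5000 - 13.5000i, z*z_bar = 524.5


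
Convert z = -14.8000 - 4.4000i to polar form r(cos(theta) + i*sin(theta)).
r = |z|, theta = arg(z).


r = sqrt(219.04+19.36) = sqrt(238.4) = 15.4402
theta = atan2(-4.4, -14.8) = -163.4429 degrees

r = 15.4402, theta = -163.4429 degrees


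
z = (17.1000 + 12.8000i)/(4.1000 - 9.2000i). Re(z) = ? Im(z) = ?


Multiply by conjugate: (17.1000 + 12.8000i)(4.1000 + 9.2000i) / (4.1^2 + (-9.2)^2)
Numerator real = 17.1*4.1 + 12.8*(-9.2) = -47.65
Numerator imag = 12.8*4.1 - 17.1*(-9.2) = 209.8
Denominator = 101.45
Re(z) = -47.65/101.45 = -0.4697
Im(z) = 209.8/101.45 = 2.0680

Re(z) = -0.4697, Im(z) = 2.0680
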